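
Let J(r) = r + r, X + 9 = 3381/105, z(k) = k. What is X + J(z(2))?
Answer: 136/5 ≈ 27.200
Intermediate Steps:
X = 116/5 (X = -9 + 3381/105 = -9 + 3381*(1/105) = -9 + 161/5 = 116/5 ≈ 23.200)
J(r) = 2*r
X + J(z(2)) = 116/5 + 2*2 = 116/5 + 4 = 136/5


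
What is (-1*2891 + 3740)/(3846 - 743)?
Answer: 849/3103 ≈ 0.27361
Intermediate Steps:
(-1*2891 + 3740)/(3846 - 743) = (-2891 + 3740)/3103 = 849*(1/3103) = 849/3103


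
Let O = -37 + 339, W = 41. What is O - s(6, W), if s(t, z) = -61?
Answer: 363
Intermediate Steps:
O = 302
O - s(6, W) = 302 - 1*(-61) = 302 + 61 = 363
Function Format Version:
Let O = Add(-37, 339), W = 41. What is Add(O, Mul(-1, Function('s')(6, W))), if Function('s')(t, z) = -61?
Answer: 363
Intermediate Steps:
O = 302
Add(O, Mul(-1, Function('s')(6, W))) = Add(302, Mul(-1, -61)) = Add(302, 61) = 363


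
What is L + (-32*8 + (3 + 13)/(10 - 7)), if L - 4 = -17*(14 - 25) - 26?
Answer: -257/3 ≈ -85.667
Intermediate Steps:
L = 165 (L = 4 + (-17*(14 - 25) - 26) = 4 + (-17*(-11) - 26) = 4 + (187 - 26) = 4 + 161 = 165)
L + (-32*8 + (3 + 13)/(10 - 7)) = 165 + (-32*8 + (3 + 13)/(10 - 7)) = 165 + (-256 + 16/3) = 165 - 752/3 = -257/3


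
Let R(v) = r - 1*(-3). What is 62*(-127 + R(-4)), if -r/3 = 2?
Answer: -8060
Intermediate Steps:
r = -6 (r = -3*2 = -6)
R(v) = -3 (R(v) = -6 - 1*(-3) = -6 + 3 = -3)
62*(-127 + R(-4)) = 62*(-127 - 3) = 62*(-130) = -8060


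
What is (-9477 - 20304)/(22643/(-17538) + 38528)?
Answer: -522299178/675681421 ≈ -0.77300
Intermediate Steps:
(-9477 - 20304)/(22643/(-17538) + 38528) = -29781/(22643*(-1/17538) + 38528) = -29781/(-22643/17538 + 38528) = -29781/675681421/17538 = -29781*17538/675681421 = -522299178/675681421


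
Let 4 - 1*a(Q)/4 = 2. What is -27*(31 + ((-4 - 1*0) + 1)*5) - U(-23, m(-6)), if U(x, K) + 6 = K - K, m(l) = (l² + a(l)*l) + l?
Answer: -426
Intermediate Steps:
a(Q) = 8 (a(Q) = 16 - 4*2 = 16 - 8 = 8)
m(l) = l² + 9*l (m(l) = (l² + 8*l) + l = l² + 9*l)
U(x, K) = -6 (U(x, K) = -6 + (K - K) = -6 + 0 = -6)
-27*(31 + ((-4 - 1*0) + 1)*5) - U(-23, m(-6)) = -27*(31 + ((-4 - 1*0) + 1)*5) - 1*(-6) = -27*(31 + ((-4 + 0) + 1)*5) + 6 = -27*(31 + (-4 + 1)*5) + 6 = -27*(31 - 3*5) + 6 = -27*(31 - 15) + 6 = -27*16 + 6 = -432 + 6 = -426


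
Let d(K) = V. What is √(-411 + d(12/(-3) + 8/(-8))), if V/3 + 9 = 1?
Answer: I*√435 ≈ 20.857*I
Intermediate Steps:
V = -24 (V = -27 + 3*1 = -27 + 3 = -24)
d(K) = -24
√(-411 + d(12/(-3) + 8/(-8))) = √(-411 - 24) = √(-435) = I*√435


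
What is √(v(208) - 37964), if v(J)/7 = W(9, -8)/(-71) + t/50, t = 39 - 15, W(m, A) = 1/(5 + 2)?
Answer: I*√4783991431/355 ≈ 194.83*I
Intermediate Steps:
W(m, A) = ⅐ (W(m, A) = 1/7 = ⅐)
t = 24
v(J) = 5939/1775 (v(J) = 7*((⅐)/(-71) + 24/50) = 7*((⅐)*(-1/71) + 24*(1/50)) = 7*(-1/497 + 12/25) = 7*(5939/12425) = 5939/1775)
√(v(208) - 37964) = √(5939/1775 - 37964) = √(-67380161/1775) = I*√4783991431/355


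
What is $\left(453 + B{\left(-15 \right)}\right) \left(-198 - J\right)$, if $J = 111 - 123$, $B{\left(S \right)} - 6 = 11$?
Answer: $-87420$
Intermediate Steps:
$B{\left(S \right)} = 17$ ($B{\left(S \right)} = 6 + 11 = 17$)
$J = -12$ ($J = 111 - 123 = -12$)
$\left(453 + B{\left(-15 \right)}\right) \left(-198 - J\right) = \left(453 + 17\right) \left(-198 - -12\right) = 470 \left(-198 + 12\right) = 470 \left(-186\right) = -87420$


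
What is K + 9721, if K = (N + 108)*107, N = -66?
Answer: 14215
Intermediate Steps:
K = 4494 (K = (-66 + 108)*107 = 42*107 = 4494)
K + 9721 = 4494 + 9721 = 14215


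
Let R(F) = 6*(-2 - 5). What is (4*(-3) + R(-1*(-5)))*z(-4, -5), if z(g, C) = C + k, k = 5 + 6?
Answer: -324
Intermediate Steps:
k = 11
z(g, C) = 11 + C (z(g, C) = C + 11 = 11 + C)
R(F) = -42 (R(F) = 6*(-7) = -42)
(4*(-3) + R(-1*(-5)))*z(-4, -5) = (4*(-3) - 42)*(11 - 5) = (-12 - 42)*6 = -54*6 = -324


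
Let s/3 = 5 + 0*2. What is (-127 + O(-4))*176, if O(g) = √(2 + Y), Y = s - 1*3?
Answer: -22352 + 176*√14 ≈ -21693.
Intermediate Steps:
s = 15 (s = 3*(5 + 0*2) = 3*(5 + 0) = 3*5 = 15)
Y = 12 (Y = 15 - 1*3 = 15 - 3 = 12)
O(g) = √14 (O(g) = √(2 + 12) = √14)
(-127 + O(-4))*176 = (-127 + √14)*176 = -22352 + 176*√14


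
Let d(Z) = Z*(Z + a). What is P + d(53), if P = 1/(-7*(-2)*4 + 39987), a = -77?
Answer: -50934695/40043 ≈ -1272.0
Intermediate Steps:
P = 1/40043 (P = 1/(14*4 + 39987) = 1/(56 + 39987) = 1/40043 ≈ 2.4973e-5)
d(Z) = Z*(-77 + Z) (d(Z) = Z*(Z - 77) = Z*(-77 + Z))
P + d(53) = 1/40043 + 53*(-77 + 53) = 1/40043 + 53*(-24) = 1/40043 - 1272 = -50934695/40043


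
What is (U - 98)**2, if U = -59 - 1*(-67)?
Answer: 8100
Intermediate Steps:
U = 8 (U = -59 + 67 = 8)
(U - 98)**2 = (8 - 98)**2 = (-90)**2 = 8100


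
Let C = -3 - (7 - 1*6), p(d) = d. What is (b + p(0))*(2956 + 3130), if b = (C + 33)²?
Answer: 5118326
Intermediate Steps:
C = -4 (C = -3 - (7 - 6) = -3 - 1*1 = -3 - 1 = -4)
b = 841 (b = (-4 + 33)² = 29² = 841)
(b + p(0))*(2956 + 3130) = (841 + 0)*(2956 + 3130) = 841*6086 = 5118326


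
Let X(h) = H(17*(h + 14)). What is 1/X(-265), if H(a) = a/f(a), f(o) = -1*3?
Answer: 3/4267 ≈ 0.00070307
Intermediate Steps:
f(o) = -3
H(a) = -a/3 (H(a) = a/(-3) = a*(-⅓) = -a/3)
X(h) = -238/3 - 17*h/3 (X(h) = -17*(h + 14)/3 = -17*(14 + h)/3 = -(238 + 17*h)/3 = -238/3 - 17*h/3)
1/X(-265) = 1/(-238/3 - 17/3*(-265)) = 1/(-238/3 + 4505/3) = 1/(4267/3) = 3/4267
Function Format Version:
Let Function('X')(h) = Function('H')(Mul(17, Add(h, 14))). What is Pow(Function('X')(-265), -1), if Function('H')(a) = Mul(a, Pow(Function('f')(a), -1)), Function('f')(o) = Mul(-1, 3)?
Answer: Rational(3, 4267) ≈ 0.00070307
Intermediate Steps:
Function('f')(o) = -3
Function('H')(a) = Mul(Rational(-1, 3), a) (Function('H')(a) = Mul(a, Pow(-3, -1)) = Mul(a, Rational(-1, 3)) = Mul(Rational(-1, 3), a))
Function('X')(h) = Add(Rational(-238, 3), Mul(Rational(-17, 3), h)) (Function('X')(h) = Mul(Rational(-1, 3), Mul(17, Add(h, 14))) = Mul(Rational(-1, 3), Mul(17, Add(14, h))) = Mul(Rational(-1, 3), Add(238, Mul(17, h))) = Add(Rational(-238, 3), Mul(Rational(-17, 3), h)))
Pow(Function('X')(-265), -1) = Pow(Add(Rational(-238, 3), Mul(Rational(-17, 3), -265)), -1) = Pow(Add(Rational(-238, 3), Rational(4505, 3)), -1) = Pow(Rational(4267, 3), -1) = Rational(3, 4267)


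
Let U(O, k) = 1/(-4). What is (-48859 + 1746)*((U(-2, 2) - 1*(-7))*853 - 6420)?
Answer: 124802337/4 ≈ 3.1201e+7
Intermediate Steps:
U(O, k) = -¼
(-48859 + 1746)*((U(-2, 2) - 1*(-7))*853 - 6420) = (-48859 + 1746)*((-¼ - 1*(-7))*853 - 6420) = -47113*((-¼ + 7)*853 - 6420) = -47113*((27/4)*853 - 6420) = -47113*(23031/4 - 6420) = -47113*(-2649/4) = 124802337/4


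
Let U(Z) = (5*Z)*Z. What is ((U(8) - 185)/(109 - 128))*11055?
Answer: -1492425/19 ≈ -78549.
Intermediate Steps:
U(Z) = 5*Z²
((U(8) - 185)/(109 - 128))*11055 = ((5*8² - 185)/(109 - 128))*11055 = ((5*64 - 185)/(-19))*11055 = ((320 - 185)*(-1/19))*11055 = (135*(-1/19))*11055 = -135/19*11055 = -1492425/19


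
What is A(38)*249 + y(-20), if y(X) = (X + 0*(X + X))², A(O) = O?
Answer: 9862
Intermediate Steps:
y(X) = X² (y(X) = (X + 0*(2*X))² = (X + 0)² = X²)
A(38)*249 + y(-20) = 38*249 + (-20)² = 9462 + 400 = 9862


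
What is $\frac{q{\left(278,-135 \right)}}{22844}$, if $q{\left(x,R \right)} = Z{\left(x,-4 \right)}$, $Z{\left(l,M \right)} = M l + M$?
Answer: $- \frac{279}{5711} \approx -0.048853$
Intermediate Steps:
$Z{\left(l,M \right)} = M + M l$
$q{\left(x,R \right)} = -4 - 4 x$ ($q{\left(x,R \right)} = - 4 \left(1 + x\right) = -4 - 4 x$)
$\frac{q{\left(278,-135 \right)}}{22844} = \frac{-4 - 1112}{22844} = \left(-4 - 1112\right) \frac{1}{22844} = \left(-1116\right) \frac{1}{22844} = - \frac{279}{5711}$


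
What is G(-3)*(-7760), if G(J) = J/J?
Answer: -7760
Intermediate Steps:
G(J) = 1
G(-3)*(-7760) = 1*(-7760) = -7760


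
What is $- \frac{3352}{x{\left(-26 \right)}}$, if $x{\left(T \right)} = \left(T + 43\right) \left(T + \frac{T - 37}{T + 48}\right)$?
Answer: $\frac{73744}{10795} \approx 6.8313$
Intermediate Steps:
$x{\left(T \right)} = \left(43 + T\right) \left(T + \frac{-37 + T}{48 + T}\right)$
$- \frac{3352}{x{\left(-26 \right)}} = - \frac{3352}{\frac{1}{48 - 26} \left(-1591 + \left(-26\right)^{3} + 92 \left(-26\right)^{2} + 2070 \left(-26\right)\right)} = - \frac{3352}{\frac{1}{22} \left(-1591 - 17576 + 92 \cdot 676 - 53820\right)} = - \frac{3352}{\frac{1}{22} \left(-1591 - 17576 + 62192 - 53820\right)} = - \frac{3352}{\frac{1}{22} \left(-10795\right)} = - \frac{3352}{- \frac{10795}{22}} = \left(-3352\right) \left(- \frac{22}{10795}\right) = \frac{73744}{10795}$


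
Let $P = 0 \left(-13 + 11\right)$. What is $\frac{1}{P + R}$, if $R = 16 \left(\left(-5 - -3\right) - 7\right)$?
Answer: $- \frac{1}{144} \approx -0.0069444$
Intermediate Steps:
$P = 0$ ($P = 0 \left(-2\right) = 0$)
$R = -144$ ($R = 16 \left(\left(-5 + 3\right) - 7\right) = 16 \left(-2 - 7\right) = 16 \left(-9\right) = -144$)
$\frac{1}{P + R} = \frac{1}{0 - 144} = \frac{1}{-144} = - \frac{1}{144}$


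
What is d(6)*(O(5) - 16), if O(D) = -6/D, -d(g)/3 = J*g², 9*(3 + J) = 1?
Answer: -26832/5 ≈ -5366.4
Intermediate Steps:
J = -26/9 (J = -3 + (⅑)*1 = -3 + ⅑ = -26/9 ≈ -2.8889)
d(g) = 26*g²/3 (d(g) = -(-26)*g²/3 = 26*g²/3)
d(6)*(O(5) - 16) = ((26/3)*6²)*(-6/5 - 16) = ((26/3)*36)*(-6*⅕ - 16) = 312*(-6/5 - 16) = 312*(-86/5) = -26832/5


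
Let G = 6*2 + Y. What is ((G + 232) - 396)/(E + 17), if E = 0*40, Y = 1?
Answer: -151/17 ≈ -8.8824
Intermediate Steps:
G = 13 (G = 6*2 + 1 = 12 + 1 = 13)
E = 0
((G + 232) - 396)/(E + 17) = ((13 + 232) - 396)/(0 + 17) = (245 - 396)/17 = -151*1/17 = -151/17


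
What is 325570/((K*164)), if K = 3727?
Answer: 162785/305614 ≈ 0.53265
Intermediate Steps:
325570/((K*164)) = 325570/((3727*164)) = 325570/611228 = 325570*(1/611228) = 162785/305614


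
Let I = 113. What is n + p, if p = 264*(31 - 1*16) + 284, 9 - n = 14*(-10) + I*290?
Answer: -28377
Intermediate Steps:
n = -32621 (n = 9 - (14*(-10) + 113*290) = 9 - (-140 + 32770) = 9 - 1*32630 = 9 - 32630 = -32621)
p = 4244 (p = 264*(31 - 16) + 284 = 264*15 + 284 = 3960 + 284 = 4244)
n + p = -32621 + 4244 = -28377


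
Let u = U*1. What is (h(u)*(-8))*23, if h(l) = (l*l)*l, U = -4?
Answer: 11776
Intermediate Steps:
u = -4 (u = -4*1 = -4)
h(l) = l³ (h(l) = l²*l = l³)
(h(u)*(-8))*23 = ((-4)³*(-8))*23 = -64*(-8)*23 = 512*23 = 11776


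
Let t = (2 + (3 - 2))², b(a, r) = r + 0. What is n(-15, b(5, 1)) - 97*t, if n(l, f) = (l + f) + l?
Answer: -902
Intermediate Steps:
b(a, r) = r
n(l, f) = f + 2*l (n(l, f) = (f + l) + l = f + 2*l)
t = 9 (t = (2 + 1)² = 3² = 9)
n(-15, b(5, 1)) - 97*t = (1 + 2*(-15)) - 97*9 = (1 - 30) - 873 = -29 - 873 = -902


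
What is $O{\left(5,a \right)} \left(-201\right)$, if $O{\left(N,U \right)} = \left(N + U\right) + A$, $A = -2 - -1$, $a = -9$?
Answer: $1005$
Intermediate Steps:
$A = -1$ ($A = -2 + 1 = -1$)
$O{\left(N,U \right)} = -1 + N + U$ ($O{\left(N,U \right)} = \left(N + U\right) - 1 = -1 + N + U$)
$O{\left(5,a \right)} \left(-201\right) = \left(-1 + 5 - 9\right) \left(-201\right) = \left(-5\right) \left(-201\right) = 1005$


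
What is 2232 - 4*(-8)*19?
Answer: 2840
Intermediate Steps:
2232 - 4*(-8)*19 = 2232 - (-32)*19 = 2232 - 1*(-608) = 2232 + 608 = 2840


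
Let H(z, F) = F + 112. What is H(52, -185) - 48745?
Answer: -48818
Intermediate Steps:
H(z, F) = 112 + F
H(52, -185) - 48745 = (112 - 185) - 48745 = -73 - 48745 = -48818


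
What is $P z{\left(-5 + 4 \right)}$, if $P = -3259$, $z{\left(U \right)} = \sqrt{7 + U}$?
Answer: $- 3259 \sqrt{6} \approx -7982.9$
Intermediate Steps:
$P z{\left(-5 + 4 \right)} = - 3259 \sqrt{7 + \left(-5 + 4\right)} = - 3259 \sqrt{7 - 1} = - 3259 \sqrt{6}$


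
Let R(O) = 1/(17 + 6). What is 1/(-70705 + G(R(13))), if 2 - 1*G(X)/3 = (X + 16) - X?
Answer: -1/70747 ≈ -1.4135e-5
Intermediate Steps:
R(O) = 1/23
G(X) = -42 (G(X) = 6 - 3*((X + 16) - X) = 6 - 3*((16 + X) - X) = 6 - 3*16 = 6 - 48 = -42)
1/(-70705 + G(R(13))) = 1/(-70705 - 42) = 1/(-70747) = -1/70747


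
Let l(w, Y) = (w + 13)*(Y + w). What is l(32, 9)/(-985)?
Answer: -369/197 ≈ -1.8731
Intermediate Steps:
l(w, Y) = (13 + w)*(Y + w)
l(32, 9)/(-985) = (32² + 13*9 + 13*32 + 9*32)/(-985) = (1024 + 117 + 416 + 288)*(-1/985) = 1845*(-1/985) = -369/197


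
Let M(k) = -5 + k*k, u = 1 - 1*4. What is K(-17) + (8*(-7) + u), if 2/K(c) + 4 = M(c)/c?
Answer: -10401/176 ≈ -59.097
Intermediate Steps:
u = -3 (u = 1 - 4 = -3)
M(k) = -5 + k²
K(c) = 2/(-4 + (-5 + c²)/c)
K(-17) + (8*(-7) + u) = 2*(-17)/(-5 + (-17)² - 4*(-17)) + (8*(-7) - 3) = 2*(-17)/(-5 + 289 + 68) + (-56 - 3) = 2*(-17)/352 - 59 = 2*(-17)*(1/352) - 59 = -17/176 - 59 = -10401/176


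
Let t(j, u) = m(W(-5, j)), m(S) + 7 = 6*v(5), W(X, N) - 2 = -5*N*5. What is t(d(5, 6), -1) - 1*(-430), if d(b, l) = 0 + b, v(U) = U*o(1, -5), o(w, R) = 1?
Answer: 453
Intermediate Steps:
W(X, N) = 2 - 25*N (W(X, N) = 2 - 5*N*5 = 2 - 25*N)
v(U) = U (v(U) = U*1 = U)
m(S) = 23 (m(S) = -7 + 6*5 = -7 + 30 = 23)
d(b, l) = b
t(j, u) = 23
t(d(5, 6), -1) - 1*(-430) = 23 - 1*(-430) = 23 + 430 = 453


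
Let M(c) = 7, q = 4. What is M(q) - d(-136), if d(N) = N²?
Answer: -18489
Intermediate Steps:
M(q) - d(-136) = 7 - 1*(-136)² = 7 - 1*18496 = 7 - 18496 = -18489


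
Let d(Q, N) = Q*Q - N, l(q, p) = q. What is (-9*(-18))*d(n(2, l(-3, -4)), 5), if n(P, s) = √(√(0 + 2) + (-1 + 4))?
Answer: -324 + 162*√2 ≈ -94.897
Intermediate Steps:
n(P, s) = √(3 + √2) (n(P, s) = √(√2 + 3) = √(3 + √2))
d(Q, N) = Q² - N
(-9*(-18))*d(n(2, l(-3, -4)), 5) = (-9*(-18))*((√(3 + √2))² - 1*5) = 162*((3 + √2) - 5) = 162*(-2 + √2) = -324 + 162*√2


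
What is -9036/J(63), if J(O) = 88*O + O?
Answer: -1004/623 ≈ -1.6116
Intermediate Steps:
J(O) = 89*O
-9036/J(63) = -9036/(89*63) = -9036/5607 = -9036*1/5607 = -1004/623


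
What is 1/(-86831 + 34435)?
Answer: -1/52396 ≈ -1.9085e-5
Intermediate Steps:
1/(-86831 + 34435) = 1/(-52396) = -1/52396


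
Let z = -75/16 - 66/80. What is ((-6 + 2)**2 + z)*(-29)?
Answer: -24331/80 ≈ -304.14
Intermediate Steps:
z = -441/80 (z = -75*1/16 - 66*1/80 = -75/16 - 33/40 = -441/80 ≈ -5.5125)
((-6 + 2)**2 + z)*(-29) = ((-6 + 2)**2 - 441/80)*(-29) = ((-4)**2 - 441/80)*(-29) = (16 - 441/80)*(-29) = (839/80)*(-29) = -24331/80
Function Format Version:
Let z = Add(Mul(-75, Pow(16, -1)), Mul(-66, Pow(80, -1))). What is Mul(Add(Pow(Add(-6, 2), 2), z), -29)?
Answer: Rational(-24331, 80) ≈ -304.14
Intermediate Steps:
z = Rational(-441, 80) (z = Add(Mul(-75, Rational(1, 16)), Mul(-66, Rational(1, 80))) = Add(Rational(-75, 16), Rational(-33, 40)) = Rational(-441, 80) ≈ -5.5125)
Mul(Add(Pow(Add(-6, 2), 2), z), -29) = Mul(Add(Pow(Add(-6, 2), 2), Rational(-441, 80)), -29) = Mul(Add(Pow(-4, 2), Rational(-441, 80)), -29) = Mul(Add(16, Rational(-441, 80)), -29) = Mul(Rational(839, 80), -29) = Rational(-24331, 80)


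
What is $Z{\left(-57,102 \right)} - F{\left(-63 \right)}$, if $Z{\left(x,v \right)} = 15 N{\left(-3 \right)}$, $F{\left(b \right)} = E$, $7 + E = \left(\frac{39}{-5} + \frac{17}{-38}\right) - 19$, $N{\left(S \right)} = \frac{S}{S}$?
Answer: $\frac{9357}{190} \approx 49.247$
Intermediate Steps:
$N{\left(S \right)} = 1$
$E = - \frac{6507}{190}$ ($E = -7 + \left(\left(\frac{39}{-5} + \frac{17}{-38}\right) - 19\right) = -7 + \left(\left(39 \left(- \frac{1}{5}\right) + 17 \left(- \frac{1}{38}\right)\right) - 19\right) = -7 - \frac{5177}{190} = - \frac{6507}{190} \approx -34.247$)
$F{\left(b \right)} = - \frac{6507}{190}$
$Z{\left(x,v \right)} = 15$ ($Z{\left(x,v \right)} = 15 \cdot 1 = 15$)
$Z{\left(-57,102 \right)} - F{\left(-63 \right)} = 15 - - \frac{6507}{190} = 15 + \frac{6507}{190} = \frac{9357}{190}$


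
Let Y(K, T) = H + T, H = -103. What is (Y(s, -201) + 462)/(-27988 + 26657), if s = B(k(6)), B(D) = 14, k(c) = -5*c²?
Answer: -158/1331 ≈ -0.11871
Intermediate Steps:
s = 14
Y(K, T) = -103 + T
(Y(s, -201) + 462)/(-27988 + 26657) = ((-103 - 201) + 462)/(-27988 + 26657) = (-304 + 462)/(-1331) = 158*(-1/1331) = -158/1331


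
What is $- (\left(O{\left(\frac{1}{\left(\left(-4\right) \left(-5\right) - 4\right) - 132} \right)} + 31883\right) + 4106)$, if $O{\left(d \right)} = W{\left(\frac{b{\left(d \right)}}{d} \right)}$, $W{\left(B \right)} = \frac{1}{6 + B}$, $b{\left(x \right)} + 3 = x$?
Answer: $- \frac{12776096}{355} \approx -35989.0$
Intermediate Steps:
$b{\left(x \right)} = -3 + x$
$O{\left(d \right)} = \frac{1}{6 + \frac{-3 + d}{d}}$
$- (\left(O{\left(\frac{1}{\left(\left(-4\right) \left(-5\right) - 4\right) - 132} \right)} + 31883\right) + 4106) = - (\left(\frac{1}{\left(\left(\left(-4\right) \left(-5\right) - 4\right) - 132\right) \left(-3 + \frac{7}{\left(\left(-4\right) \left(-5\right) - 4\right) - 132}\right)} + 31883\right) + 4106) = - (\left(\frac{1}{\left(\left(20 - 4\right) - 132\right) \left(-3 + \frac{7}{\left(20 - 4\right) - 132}\right)} + 31883\right) + 4106) = - (\left(\frac{1}{\left(16 - 132\right) \left(-3 + \frac{7}{16 - 132}\right)} + 31883\right) + 4106) = - (\left(\frac{1}{\left(-116\right) \left(-3 + \frac{7}{-116}\right)} + 31883\right) + 4106) = - (\left(- \frac{1}{116 \left(-3 + 7 \left(- \frac{1}{116}\right)\right)} + 31883\right) + 4106) = - (\left(- \frac{1}{116 \left(-3 - \frac{7}{116}\right)} + 31883\right) + 4106) = - (\left(- \frac{1}{116 \left(- \frac{355}{116}\right)} + 31883\right) + 4106) = - (\left(\left(- \frac{1}{116}\right) \left(- \frac{116}{355}\right) + 31883\right) + 4106) = - (\left(\frac{1}{355} + 31883\right) + 4106) = - (\frac{11318466}{355} + 4106) = \left(-1\right) \frac{12776096}{355} = - \frac{12776096}{355}$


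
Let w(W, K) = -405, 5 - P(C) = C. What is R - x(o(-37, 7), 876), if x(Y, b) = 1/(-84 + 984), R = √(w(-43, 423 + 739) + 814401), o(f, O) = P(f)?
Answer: -1/900 + 6*√22611 ≈ 902.22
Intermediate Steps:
P(C) = 5 - C
o(f, O) = 5 - f
R = 6*√22611 (R = √(-405 + 814401) = √813996 = 6*√22611 ≈ 902.22)
x(Y, b) = 1/900
R - x(o(-37, 7), 876) = 6*√22611 - 1*1/900 = 6*√22611 - 1/900 = -1/900 + 6*√22611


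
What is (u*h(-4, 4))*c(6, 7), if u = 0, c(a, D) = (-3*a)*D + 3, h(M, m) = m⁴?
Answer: 0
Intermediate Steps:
c(a, D) = 3 - 3*D*a (c(a, D) = -3*D*a + 3 = 3 - 3*D*a)
(u*h(-4, 4))*c(6, 7) = (0*4⁴)*(3 - 3*7*6) = (0*256)*(3 - 126) = 0*(-123) = 0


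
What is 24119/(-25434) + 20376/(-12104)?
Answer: -101272445/38481642 ≈ -2.6317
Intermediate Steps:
24119/(-25434) + 20376/(-12104) = 24119*(-1/25434) + 20376*(-1/12104) = -24119/25434 - 2547/1513 = -101272445/38481642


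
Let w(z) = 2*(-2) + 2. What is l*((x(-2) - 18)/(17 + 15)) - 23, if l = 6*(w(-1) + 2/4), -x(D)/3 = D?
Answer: -157/8 ≈ -19.625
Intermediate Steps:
x(D) = -3*D
w(z) = -2 (w(z) = -4 + 2 = -2)
l = -9 (l = 6*(-2 + 2/4) = 6*(-2 + 2*(¼)) = 6*(-2 + ½) = 6*(-3/2) = -9)
l*((x(-2) - 18)/(17 + 15)) - 23 = -9*(-3*(-2) - 18)/(17 + 15) - 23 = -9*(6 - 18)/32 - 23 = -(-108)/32 - 23 = -9*(-3/8) - 23 = 27/8 - 23 = -157/8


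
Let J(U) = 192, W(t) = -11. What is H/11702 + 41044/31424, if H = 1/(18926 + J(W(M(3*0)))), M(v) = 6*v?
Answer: 573894746013/439383793904 ≈ 1.3061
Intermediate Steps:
H = 1/19118 (H = 1/(18926 + 192) = 1/19118 ≈ 5.2307e-5)
H/11702 + 41044/31424 = (1/19118)/11702 + 41044/31424 = (1/19118)*(1/11702) + 41044*(1/31424) = 1/223718836 + 10261/7856 = 573894746013/439383793904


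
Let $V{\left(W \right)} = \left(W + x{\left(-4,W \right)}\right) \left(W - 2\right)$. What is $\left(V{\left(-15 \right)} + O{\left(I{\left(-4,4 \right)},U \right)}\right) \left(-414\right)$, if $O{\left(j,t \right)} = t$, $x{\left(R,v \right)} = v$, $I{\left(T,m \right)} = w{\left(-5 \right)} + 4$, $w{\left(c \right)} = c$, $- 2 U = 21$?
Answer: $-206793$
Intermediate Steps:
$U = - \frac{21}{2}$ ($U = \left(- \frac{1}{2}\right) 21 = - \frac{21}{2} \approx -10.5$)
$I{\left(T,m \right)} = -1$ ($I{\left(T,m \right)} = -5 + 4 = -1$)
$V{\left(W \right)} = 2 W \left(-2 + W\right)$ ($V{\left(W \right)} = \left(W + W\right) \left(W - 2\right) = 2 W \left(-2 + W\right)$)
$\left(V{\left(-15 \right)} + O{\left(I{\left(-4,4 \right)},U \right)}\right) \left(-414\right) = \left(2 \left(-15\right) \left(-2 - 15\right) - \frac{21}{2}\right) \left(-414\right) = \left(2 \left(-15\right) \left(-17\right) - \frac{21}{2}\right) \left(-414\right) = \left(510 - \frac{21}{2}\right) \left(-414\right) = \frac{999}{2} \left(-414\right) = -206793$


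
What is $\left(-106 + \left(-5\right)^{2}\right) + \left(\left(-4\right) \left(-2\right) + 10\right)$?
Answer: $-63$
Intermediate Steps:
$\left(-106 + \left(-5\right)^{2}\right) + \left(\left(-4\right) \left(-2\right) + 10\right) = \left(-106 + 25\right) + \left(8 + 10\right) = -81 + 18 = -63$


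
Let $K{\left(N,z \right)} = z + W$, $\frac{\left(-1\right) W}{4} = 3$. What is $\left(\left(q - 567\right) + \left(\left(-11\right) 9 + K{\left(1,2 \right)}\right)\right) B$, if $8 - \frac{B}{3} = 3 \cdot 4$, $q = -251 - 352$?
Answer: $15348$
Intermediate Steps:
$W = -12$ ($W = \left(-4\right) 3 = -12$)
$K{\left(N,z \right)} = -12 + z$ ($K{\left(N,z \right)} = z - 12 = -12 + z$)
$q = -603$ ($q = -251 - 352 = -603$)
$B = -12$ ($B = 24 - 3 \cdot 3 \cdot 4 = 24 - 36 = -12$)
$\left(\left(q - 567\right) + \left(\left(-11\right) 9 + K{\left(1,2 \right)}\right)\right) B = \left(\left(-603 - 567\right) + \left(\left(-11\right) 9 + \left(-12 + 2\right)\right)\right) \left(-12\right) = \left(\left(-603 - 567\right) - 109\right) \left(-12\right) = \left(-1170 - 109\right) \left(-12\right) = \left(-1279\right) \left(-12\right) = 15348$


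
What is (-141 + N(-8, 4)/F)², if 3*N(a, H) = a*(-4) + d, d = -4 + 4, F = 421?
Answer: 31702158601/1595169 ≈ 19874.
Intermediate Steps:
d = 0
N(a, H) = -4*a/3 (N(a, H) = (a*(-4) + 0)/3 = (-4*a + 0)/3 = (-4*a)/3 = -4*a/3)
(-141 + N(-8, 4)/F)² = (-141 - 4/3*(-8)/421)² = (-141 + (32/3)*(1/421))² = (-141 + 32/1263)² = (-178051/1263)² = 31702158601/1595169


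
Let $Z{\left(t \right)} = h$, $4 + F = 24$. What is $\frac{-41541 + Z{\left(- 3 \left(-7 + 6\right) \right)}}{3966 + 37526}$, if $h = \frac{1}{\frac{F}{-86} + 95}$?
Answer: $- \frac{42319883}{42269975} \approx -1.0012$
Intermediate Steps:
$F = 20$ ($F = -4 + 24 = 20$)
$h = \frac{43}{4075}$ ($h = \frac{1}{\frac{20}{-86} + 95} = \frac{1}{20 \left(- \frac{1}{86}\right) + 95} = \frac{1}{- \frac{10}{43} + 95} = \frac{1}{\frac{4075}{43}} = \frac{43}{4075} \approx 0.010552$)
$Z{\left(t \right)} = \frac{43}{4075}$
$\frac{-41541 + Z{\left(- 3 \left(-7 + 6\right) \right)}}{3966 + 37526} = \frac{-41541 + \frac{43}{4075}}{3966 + 37526} = - \frac{169279532}{4075 \cdot 41492} = \left(- \frac{169279532}{4075}\right) \frac{1}{41492} = - \frac{42319883}{42269975}$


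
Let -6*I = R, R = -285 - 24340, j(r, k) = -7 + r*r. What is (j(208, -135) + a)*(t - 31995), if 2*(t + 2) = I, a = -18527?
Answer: -4443226735/6 ≈ -7.4054e+8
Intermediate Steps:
j(r, k) = -7 + r²
R = -24625
I = 24625/6 (I = -⅙*(-24625) = 24625/6 ≈ 4104.2)
t = 24601/12 (t = -2 + (½)*(24625/6) = -2 + 24625/12 = 24601/12 ≈ 2050.1)
(j(208, -135) + a)*(t - 31995) = ((-7 + 208²) - 18527)*(24601/12 - 31995) = ((-7 + 43264) - 18527)*(-359339/12) = (43257 - 18527)*(-359339/12) = 24730*(-359339/12) = -4443226735/6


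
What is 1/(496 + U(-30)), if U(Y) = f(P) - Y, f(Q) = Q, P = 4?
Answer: 1/530 ≈ 0.0018868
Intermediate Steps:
U(Y) = 4 - Y
1/(496 + U(-30)) = 1/(496 + (4 - 1*(-30))) = 1/(496 + (4 + 30)) = 1/(496 + 34) = 1/530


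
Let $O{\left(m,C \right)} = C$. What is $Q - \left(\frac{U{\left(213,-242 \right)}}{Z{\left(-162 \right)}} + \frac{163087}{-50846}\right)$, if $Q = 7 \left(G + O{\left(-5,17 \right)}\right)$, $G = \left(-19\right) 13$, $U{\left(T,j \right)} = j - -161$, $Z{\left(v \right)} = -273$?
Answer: $- \frac{7435979385}{4626986} \approx -1607.1$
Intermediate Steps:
$U{\left(T,j \right)} = 161 + j$ ($U{\left(T,j \right)} = j + 161 = 161 + j$)
$G = -247$
$Q = -1610$ ($Q = 7 \left(-247 + 17\right) = 7 \left(-230\right) = -1610$)
$Q - \left(\frac{U{\left(213,-242 \right)}}{Z{\left(-162 \right)}} + \frac{163087}{-50846}\right) = -1610 - \left(\frac{161 - 242}{-273} + \frac{163087}{-50846}\right) = -1610 - \left(\left(-81\right) \left(- \frac{1}{273}\right) + 163087 \left(- \frac{1}{50846}\right)\right) = -1610 - \left(\frac{27}{91} - \frac{163087}{50846}\right) = -1610 - - \frac{13468075}{4626986} = -1610 + \frac{13468075}{4626986} = - \frac{7435979385}{4626986}$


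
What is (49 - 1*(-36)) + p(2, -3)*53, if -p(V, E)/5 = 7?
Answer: -1770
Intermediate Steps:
p(V, E) = -35 (p(V, E) = -5*7 = -35)
(49 - 1*(-36)) + p(2, -3)*53 = (49 - 1*(-36)) - 35*53 = (49 + 36) - 1855 = 85 - 1855 = -1770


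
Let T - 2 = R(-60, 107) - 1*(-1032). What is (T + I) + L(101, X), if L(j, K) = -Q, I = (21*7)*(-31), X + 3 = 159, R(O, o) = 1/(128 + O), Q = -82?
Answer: -233987/68 ≈ -3441.0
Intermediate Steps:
X = 156 (X = -3 + 159 = 156)
I = -4557 (I = 147*(-31) = -4557)
L(j, K) = 82 (L(j, K) = -1*(-82) = 82)
T = 70313/68 (T = 2 + (1/(128 - 60) - 1*(-1032)) = 2 + (1/68 + 1032) = 2 + 70177/68 = 70313/68 ≈ 1034.0)
(T + I) + L(101, X) = (70313/68 - 4557) + 82 = -239563/68 + 82 = -233987/68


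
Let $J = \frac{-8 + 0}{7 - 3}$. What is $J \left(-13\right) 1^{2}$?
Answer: $26$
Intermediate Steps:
$J = -2$ ($J = - \frac{8}{4} = \left(-8\right) \frac{1}{4} = -2$)
$J \left(-13\right) 1^{2} = \left(-2\right) \left(-13\right) 1^{2} = 26 \cdot 1 = 26$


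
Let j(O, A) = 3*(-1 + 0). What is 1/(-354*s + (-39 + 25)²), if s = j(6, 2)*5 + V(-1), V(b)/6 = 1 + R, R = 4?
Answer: -1/5114 ≈ -0.00019554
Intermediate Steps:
j(O, A) = -3 (j(O, A) = 3*(-1) = -3)
V(b) = 30 (V(b) = 6*(1 + 4) = 6*5 = 30)
s = 15 (s = -3*5 + 30 = -15 + 30 = 15)
1/(-354*s + (-39 + 25)²) = 1/(-354*15 + (-39 + 25)²) = 1/(-5310 + (-14)²) = 1/(-5310 + 196) = 1/(-5114) = -1/5114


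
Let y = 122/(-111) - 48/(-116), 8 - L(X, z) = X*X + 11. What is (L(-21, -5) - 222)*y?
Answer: 13236/29 ≈ 456.41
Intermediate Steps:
L(X, z) = -3 - X**2 (L(X, z) = 8 - (X*X + 11) = 8 - (X**2 + 11) = 8 - (11 + X**2) = 8 + (-11 - X**2) = -3 - X**2)
y = -2206/3219 (y = 122*(-1/111) - 48*(-1/116) = -122/111 + 12/29 = -2206/3219 ≈ -0.68531)
(L(-21, -5) - 222)*y = ((-3 - 1*(-21)**2) - 222)*(-2206/3219) = ((-3 - 1*441) - 222)*(-2206/3219) = ((-3 - 441) - 222)*(-2206/3219) = (-444 - 222)*(-2206/3219) = -666*(-2206/3219) = 13236/29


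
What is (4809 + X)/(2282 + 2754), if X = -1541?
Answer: 817/1259 ≈ 0.64893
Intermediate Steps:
(4809 + X)/(2282 + 2754) = (4809 - 1541)/(2282 + 2754) = 3268/5036 = 3268*(1/5036) = 817/1259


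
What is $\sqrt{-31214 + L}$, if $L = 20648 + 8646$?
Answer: $8 i \sqrt{30} \approx 43.818 i$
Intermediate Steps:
$L = 29294$
$\sqrt{-31214 + L} = \sqrt{-31214 + 29294} = \sqrt{-1920} = 8 i \sqrt{30}$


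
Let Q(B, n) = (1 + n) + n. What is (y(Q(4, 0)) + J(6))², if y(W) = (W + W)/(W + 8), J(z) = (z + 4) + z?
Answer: 21316/81 ≈ 263.16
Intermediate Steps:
Q(B, n) = 1 + 2*n
J(z) = 4 + 2*z (J(z) = (4 + z) + z = 4 + 2*z)
y(W) = 2*W/(8 + W) (y(W) = (2*W)/(8 + W) = 2*W/(8 + W))
(y(Q(4, 0)) + J(6))² = (2*(1 + 2*0)/(8 + (1 + 2*0)) + (4 + 2*6))² = (2*(1 + 0)/(8 + (1 + 0)) + (4 + 12))² = (2*1/(8 + 1) + 16)² = (2*1/9 + 16)² = (2*1*(⅑) + 16)² = (2/9 + 16)² = (146/9)² = 21316/81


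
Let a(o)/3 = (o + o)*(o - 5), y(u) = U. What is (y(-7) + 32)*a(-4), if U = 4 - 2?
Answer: 7344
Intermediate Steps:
U = 2
y(u) = 2
a(o) = 6*o*(-5 + o) (a(o) = 3*((o + o)*(o - 5)) = 3*((2*o)*(-5 + o)) = 3*(2*o*(-5 + o)) = 6*o*(-5 + o))
(y(-7) + 32)*a(-4) = (2 + 32)*(6*(-4)*(-5 - 4)) = 34*(6*(-4)*(-9)) = 34*216 = 7344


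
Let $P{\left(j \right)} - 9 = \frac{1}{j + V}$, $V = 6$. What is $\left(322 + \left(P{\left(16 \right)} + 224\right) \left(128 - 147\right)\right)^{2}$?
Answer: $\frac{8159328241}{484} \approx 1.6858 \cdot 10^{7}$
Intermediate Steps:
$P{\left(j \right)} = 9 + \frac{1}{6 + j}$ ($P{\left(j \right)} = 9 + \frac{1}{j + 6} = 9 + \frac{1}{6 + j}$)
$\left(322 + \left(P{\left(16 \right)} + 224\right) \left(128 - 147\right)\right)^{2} = \left(322 + \left(\frac{55 + 9 \cdot 16}{6 + 16} + 224\right) \left(128 - 147\right)\right)^{2} = \left(322 + \left(\frac{55 + 144}{22} + 224\right) \left(-19\right)\right)^{2} = \left(322 + \left(\frac{1}{22} \cdot 199 + 224\right) \left(-19\right)\right)^{2} = \left(322 + \left(\frac{199}{22} + 224\right) \left(-19\right)\right)^{2} = \left(322 + \frac{5127}{22} \left(-19\right)\right)^{2} = \left(322 - \frac{97413}{22}\right)^{2} = \left(- \frac{90329}{22}\right)^{2} = \frac{8159328241}{484}$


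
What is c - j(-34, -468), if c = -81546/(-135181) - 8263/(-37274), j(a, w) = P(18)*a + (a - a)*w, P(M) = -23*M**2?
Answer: -1276650456802385/5038736594 ≈ -2.5337e+5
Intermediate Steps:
j(a, w) = -7452*a (j(a, w) = (-23*18**2)*a + (a - a)*w = (-23*324)*a + 0*w = -7452*a + 0 = -7452*a)
c = 4156546207/5038736594 (c = -81546*(-1/135181) - 8263*(-1/37274) = 81546/135181 + 8263/37274 = 4156546207/5038736594 ≈ 0.82492)
c - j(-34, -468) = 4156546207/5038736594 - (-7452)*(-34) = 4156546207/5038736594 - 1*253368 = 4156546207/5038736594 - 253368 = -1276650456802385/5038736594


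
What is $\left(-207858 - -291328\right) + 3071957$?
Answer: $3155427$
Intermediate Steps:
$\left(-207858 - -291328\right) + 3071957 = \left(-207858 + 291328\right) + 3071957 = 83470 + 3071957 = 3155427$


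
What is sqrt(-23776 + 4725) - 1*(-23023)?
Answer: 23023 + I*sqrt(19051) ≈ 23023.0 + 138.03*I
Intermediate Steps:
sqrt(-23776 + 4725) - 1*(-23023) = sqrt(-19051) + 23023 = I*sqrt(19051) + 23023 = 23023 + I*sqrt(19051)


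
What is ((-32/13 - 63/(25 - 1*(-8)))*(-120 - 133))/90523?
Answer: 14375/1176799 ≈ 0.012215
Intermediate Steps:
((-32/13 - 63/(25 - 1*(-8)))*(-120 - 133))/90523 = ((-32*1/13 - 63/(25 + 8))*(-253))*(1/90523) = ((-32/13 - 63/33)*(-253))*(1/90523) = ((-32/13 - 63*1/33)*(-253))*(1/90523) = ((-32/13 - 21/11)*(-253))*(1/90523) = -625/143*(-253)*(1/90523) = (14375/13)*(1/90523) = 14375/1176799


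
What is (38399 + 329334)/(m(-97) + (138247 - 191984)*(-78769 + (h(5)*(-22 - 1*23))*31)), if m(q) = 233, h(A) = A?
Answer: 367733/4607625561 ≈ 7.9810e-5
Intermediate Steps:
(38399 + 329334)/(m(-97) + (138247 - 191984)*(-78769 + (h(5)*(-22 - 1*23))*31)) = (38399 + 329334)/(233 + (138247 - 191984)*(-78769 + (5*(-22 - 1*23))*31)) = 367733/(233 - 53737*(-78769 + (5*(-22 - 23))*31)) = 367733/(233 - 53737*(-78769 + (5*(-45))*31)) = 367733/(233 - 53737*(-78769 - 225*31)) = 367733/(233 - 53737*(-78769 - 6975)) = 367733/(233 - 53737*(-85744)) = 367733/(233 + 4607625328) = 367733/4607625561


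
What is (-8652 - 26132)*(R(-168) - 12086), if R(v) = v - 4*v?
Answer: 402868288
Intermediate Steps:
R(v) = -3*v
(-8652 - 26132)*(R(-168) - 12086) = (-8652 - 26132)*(-3*(-168) - 12086) = -34784*(504 - 12086) = -34784*(-11582) = 402868288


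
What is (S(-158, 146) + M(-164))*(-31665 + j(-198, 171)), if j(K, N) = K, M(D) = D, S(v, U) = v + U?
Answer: 5607888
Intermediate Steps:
S(v, U) = U + v
(S(-158, 146) + M(-164))*(-31665 + j(-198, 171)) = ((146 - 158) - 164)*(-31665 - 198) = (-12 - 164)*(-31863) = -176*(-31863) = 5607888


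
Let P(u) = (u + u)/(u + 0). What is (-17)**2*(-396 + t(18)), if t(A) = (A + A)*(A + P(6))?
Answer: 93636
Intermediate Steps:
P(u) = 2 (P(u) = (2*u)/u = 2)
t(A) = 2*A*(2 + A) (t(A) = (A + A)*(A + 2) = (2*A)*(2 + A) = 2*A*(2 + A))
(-17)**2*(-396 + t(18)) = (-17)**2*(-396 + 2*18*(2 + 18)) = 289*(-396 + 2*18*20) = 289*(-396 + 720) = 289*324 = 93636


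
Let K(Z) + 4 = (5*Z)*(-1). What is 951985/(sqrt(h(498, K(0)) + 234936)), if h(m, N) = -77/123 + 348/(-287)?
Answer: 951985*sqrt(174161627493)/202278313 ≈ 1964.1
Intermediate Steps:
K(Z) = -4 - 5*Z (K(Z) = -4 + (5*Z)*(-1) = -4 - 5*Z)
h(m, N) = -1583/861 (h(m, N) = -77*1/123 + 348*(-1/287) = -77/123 - 348/287 = -1583/861)
951985/(sqrt(h(498, K(0)) + 234936)) = 951985/(sqrt(-1583/861 + 234936)) = 951985/(sqrt(202278313/861)) = 951985/((sqrt(174161627493)/861)) = 951985*(sqrt(174161627493)/202278313) = 951985*sqrt(174161627493)/202278313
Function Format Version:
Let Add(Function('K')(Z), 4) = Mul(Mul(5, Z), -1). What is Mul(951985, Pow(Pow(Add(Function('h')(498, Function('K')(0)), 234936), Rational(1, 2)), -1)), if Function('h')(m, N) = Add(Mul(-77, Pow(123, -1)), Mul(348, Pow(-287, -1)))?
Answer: Mul(Rational(951985, 202278313), Pow(174161627493, Rational(1, 2))) ≈ 1964.1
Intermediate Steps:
Function('K')(Z) = Add(-4, Mul(-5, Z)) (Function('K')(Z) = Add(-4, Mul(Mul(5, Z), -1)) = Add(-4, Mul(-5, Z)))
Function('h')(m, N) = Rational(-1583, 861) (Function('h')(m, N) = Add(Mul(-77, Rational(1, 123)), Mul(348, Rational(-1, 287))) = Add(Rational(-77, 123), Rational(-348, 287)) = Rational(-1583, 861))
Mul(951985, Pow(Pow(Add(Function('h')(498, Function('K')(0)), 234936), Rational(1, 2)), -1)) = Mul(951985, Pow(Pow(Add(Rational(-1583, 861), 234936), Rational(1, 2)), -1)) = Mul(951985, Pow(Pow(Rational(202278313, 861), Rational(1, 2)), -1)) = Mul(951985, Pow(Mul(Rational(1, 861), Pow(174161627493, Rational(1, 2))), -1)) = Mul(951985, Mul(Rational(1, 202278313), Pow(174161627493, Rational(1, 2)))) = Mul(Rational(951985, 202278313), Pow(174161627493, Rational(1, 2)))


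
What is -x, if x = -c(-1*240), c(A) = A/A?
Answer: 1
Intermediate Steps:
c(A) = 1
x = -1 (x = -1*1 = -1)
-x = -1*(-1) = 1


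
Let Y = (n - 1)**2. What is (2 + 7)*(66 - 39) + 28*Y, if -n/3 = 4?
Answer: 4975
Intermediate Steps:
n = -12 (n = -3*4 = -12)
Y = 169 (Y = (-12 - 1)**2 = (-13)**2 = 169)
(2 + 7)*(66 - 39) + 28*Y = (2 + 7)*(66 - 39) + 28*169 = 9*27 + 4732 = 243 + 4732 = 4975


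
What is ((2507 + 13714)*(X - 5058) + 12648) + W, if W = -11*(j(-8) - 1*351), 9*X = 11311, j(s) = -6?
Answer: -184929152/3 ≈ -6.1643e+7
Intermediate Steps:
X = 11311/9 (X = (⅑)*11311 = 11311/9 ≈ 1256.8)
W = 3927 (W = -11*(-6 - 1*351) = -11*(-6 - 351) = -11*(-357) = 3927)
((2507 + 13714)*(X - 5058) + 12648) + W = ((2507 + 13714)*(11311/9 - 5058) + 12648) + 3927 = (16221*(-34211/9) + 12648) + 3927 = (-184978877/3 + 12648) + 3927 = -184940933/3 + 3927 = -184929152/3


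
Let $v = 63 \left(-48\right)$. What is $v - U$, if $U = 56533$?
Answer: $-59557$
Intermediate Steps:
$v = -3024$
$v - U = -3024 - 56533 = -59557$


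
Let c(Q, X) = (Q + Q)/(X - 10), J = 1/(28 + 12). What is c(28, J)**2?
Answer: 102400/3249 ≈ 31.517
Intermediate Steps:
J = 1/40 ≈ 0.025000
c(Q, X) = 2*Q/(-10 + X) (c(Q, X) = (2*Q)/(-10 + X) = 2*Q/(-10 + X))
c(28, J)**2 = (2*28/(-10 + 1/40))**2 = (2*28/(-399/40))**2 = (2*28*(-40/399))**2 = (-320/57)**2 = 102400/3249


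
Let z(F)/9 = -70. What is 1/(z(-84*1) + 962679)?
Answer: 1/962049 ≈ 1.0394e-6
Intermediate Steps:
z(F) = -630 (z(F) = 9*(-70) = -630)
1/(z(-84*1) + 962679) = 1/(-630 + 962679) = 1/962049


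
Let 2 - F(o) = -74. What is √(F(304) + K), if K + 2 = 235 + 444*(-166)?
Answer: 3*I*√8155 ≈ 270.92*I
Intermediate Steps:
F(o) = 76 (F(o) = 2 - 1*(-74) = 2 + 74 = 76)
K = -73471 (K = -2 + (235 + 444*(-166)) = -2 + (235 - 73704) = -2 - 73469 = -73471)
√(F(304) + K) = √(76 - 73471) = √(-73395) = 3*I*√8155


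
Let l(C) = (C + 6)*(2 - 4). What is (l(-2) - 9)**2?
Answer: 289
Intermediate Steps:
l(C) = -12 - 2*C (l(C) = (6 + C)*(-2) = -12 - 2*C)
(l(-2) - 9)**2 = ((-12 - 2*(-2)) - 9)**2 = ((-12 + 4) - 9)**2 = (-8 - 9)**2 = (-17)**2 = 289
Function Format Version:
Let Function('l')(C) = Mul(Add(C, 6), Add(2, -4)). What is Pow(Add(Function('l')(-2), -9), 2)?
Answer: 289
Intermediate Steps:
Function('l')(C) = Add(-12, Mul(-2, C)) (Function('l')(C) = Mul(Add(6, C), -2) = Add(-12, Mul(-2, C)))
Pow(Add(Function('l')(-2), -9), 2) = Pow(Add(Add(-12, Mul(-2, -2)), -9), 2) = Pow(Add(Add(-12, 4), -9), 2) = Pow(Add(-8, -9), 2) = Pow(-17, 2) = 289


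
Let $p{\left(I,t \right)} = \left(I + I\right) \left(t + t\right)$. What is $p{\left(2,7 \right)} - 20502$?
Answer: $-20446$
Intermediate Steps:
$p{\left(I,t \right)} = 4 I t$ ($p{\left(I,t \right)} = 2 I 2 t = 4 I t$)
$p{\left(2,7 \right)} - 20502 = 4 \cdot 2 \cdot 7 - 20502 = 56 - 20502 = -20446$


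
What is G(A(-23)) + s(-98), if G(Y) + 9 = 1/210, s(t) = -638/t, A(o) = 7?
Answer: -3653/1470 ≈ -2.4850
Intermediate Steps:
G(Y) = -1889/210 (G(Y) = -9 + 1/210 = -1889/210)
G(A(-23)) + s(-98) = -1889/210 - 638/(-98) = -1889/210 - 638*(-1/98) = -1889/210 + 319/49 = -3653/1470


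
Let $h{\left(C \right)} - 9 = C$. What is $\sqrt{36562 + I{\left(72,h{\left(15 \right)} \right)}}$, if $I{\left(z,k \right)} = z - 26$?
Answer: $16 \sqrt{143} \approx 191.33$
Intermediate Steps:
$h{\left(C \right)} = 9 + C$
$I{\left(z,k \right)} = -26 + z$ ($I{\left(z,k \right)} = z - 26 = -26 + z$)
$\sqrt{36562 + I{\left(72,h{\left(15 \right)} \right)}} = \sqrt{36562 + \left(-26 + 72\right)} = \sqrt{36562 + 46} = \sqrt{36608} = 16 \sqrt{143}$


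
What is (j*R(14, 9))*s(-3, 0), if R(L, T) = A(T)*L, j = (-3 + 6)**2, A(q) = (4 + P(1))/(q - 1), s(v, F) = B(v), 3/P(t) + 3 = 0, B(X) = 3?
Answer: 567/4 ≈ 141.75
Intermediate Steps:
P(t) = -1 (P(t) = 3/(-3 + 0) = 3/(-3) = 3*(-1/3) = -1)
s(v, F) = 3
A(q) = 3/(-1 + q) (A(q) = (4 - 1)/(q - 1) = 3/(-1 + q))
j = 9 (j = 3**2 = 9)
R(L, T) = 3*L/(-1 + T) (R(L, T) = (3/(-1 + T))*L = 3*L/(-1 + T))
(j*R(14, 9))*s(-3, 0) = (9*(3*14/(-1 + 9)))*3 = (9*(3*14/8))*3 = (9*(3*14*(1/8)))*3 = (9*(21/4))*3 = (189/4)*3 = 567/4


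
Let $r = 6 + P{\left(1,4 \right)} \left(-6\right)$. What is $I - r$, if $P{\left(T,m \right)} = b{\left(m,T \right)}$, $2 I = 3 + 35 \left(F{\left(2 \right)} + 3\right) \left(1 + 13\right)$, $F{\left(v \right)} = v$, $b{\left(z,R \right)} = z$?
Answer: $\frac{2489}{2} \approx 1244.5$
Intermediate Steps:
$I = \frac{2453}{2}$ ($I = \frac{3 + 35 \left(2 + 3\right) \left(1 + 13\right)}{2} = \frac{3 + 35 \cdot 5 \cdot 14}{2} = \frac{3 + 35 \cdot 70}{2} = \frac{3 + 2450}{2} = \frac{1}{2} \cdot 2453 = \frac{2453}{2} \approx 1226.5$)
$P{\left(T,m \right)} = m$
$r = -18$ ($r = 6 + 4 \left(-6\right) = 6 - 24 = -18$)
$I - r = \frac{2453}{2} - -18 = \frac{2453}{2} + 18 = \frac{2489}{2}$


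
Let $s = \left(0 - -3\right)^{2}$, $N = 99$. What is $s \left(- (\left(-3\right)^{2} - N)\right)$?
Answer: $810$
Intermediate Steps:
$s = 9$ ($s = \left(0 + 3\right)^{2} = 3^{2} = 9$)
$s \left(- (\left(-3\right)^{2} - N)\right) = 9 \left(- (\left(-3\right)^{2} - 99)\right) = 9 \left(- (9 - 99)\right) = 9 \left(\left(-1\right) \left(-90\right)\right) = 9 \cdot 90 = 810$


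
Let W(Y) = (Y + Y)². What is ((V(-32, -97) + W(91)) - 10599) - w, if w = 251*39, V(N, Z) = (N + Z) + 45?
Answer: 12652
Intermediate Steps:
V(N, Z) = 45 + N + Z
W(Y) = 4*Y² (W(Y) = (2*Y)² = 4*Y²)
w = 9789
((V(-32, -97) + W(91)) - 10599) - w = (((45 - 32 - 97) + 4*91²) - 10599) - 1*9789 = ((-84 + 4*8281) - 10599) - 9789 = ((-84 + 33124) - 10599) - 9789 = (33040 - 10599) - 9789 = 22441 - 9789 = 12652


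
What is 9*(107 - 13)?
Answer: 846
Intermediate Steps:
9*(107 - 13) = 9*94 = 846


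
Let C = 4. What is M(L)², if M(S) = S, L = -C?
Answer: 16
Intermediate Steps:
L = -4 (L = -1*4 = -4)
M(L)² = (-4)² = 16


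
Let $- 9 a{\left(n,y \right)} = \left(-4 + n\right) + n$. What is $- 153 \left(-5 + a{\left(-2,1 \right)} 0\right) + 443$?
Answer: $1208$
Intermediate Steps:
$a{\left(n,y \right)} = \frac{4}{9} - \frac{2 n}{9}$ ($a{\left(n,y \right)} = - \frac{\left(-4 + n\right) + n}{9} = - \frac{-4 + 2 n}{9} = \frac{4}{9} - \frac{2 n}{9}$)
$- 153 \left(-5 + a{\left(-2,1 \right)} 0\right) + 443 = - 153 \left(-5 + \left(\frac{4}{9} - - \frac{4}{9}\right) 0\right) + 443 = - 153 \left(-5 + \left(\frac{4}{9} + \frac{4}{9}\right) 0\right) + 443 = - 153 \left(-5 + \frac{8}{9} \cdot 0\right) + 443 = - 153 \left(-5 + 0\right) + 443 = \left(-153\right) \left(-5\right) + 443 = 765 + 443 = 1208$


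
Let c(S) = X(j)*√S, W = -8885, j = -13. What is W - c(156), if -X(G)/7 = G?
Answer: -8885 - 182*√39 ≈ -10022.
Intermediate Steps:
X(G) = -7*G
c(S) = 91*√S (c(S) = (-7*(-13))*√S = 91*√S)
W - c(156) = -8885 - 91*√156 = -8885 - 91*2*√39 = -8885 - 182*√39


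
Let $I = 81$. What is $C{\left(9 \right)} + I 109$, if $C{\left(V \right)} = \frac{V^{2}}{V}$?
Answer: $8838$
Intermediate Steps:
$C{\left(V \right)} = V$
$C{\left(9 \right)} + I 109 = 9 + 81 \cdot 109 = 9 + 8829 = 8838$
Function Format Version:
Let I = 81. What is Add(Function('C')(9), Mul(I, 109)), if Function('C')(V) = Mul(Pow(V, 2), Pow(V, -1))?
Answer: 8838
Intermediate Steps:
Function('C')(V) = V
Add(Function('C')(9), Mul(I, 109)) = Add(9, Mul(81, 109)) = Add(9, 8829) = 8838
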